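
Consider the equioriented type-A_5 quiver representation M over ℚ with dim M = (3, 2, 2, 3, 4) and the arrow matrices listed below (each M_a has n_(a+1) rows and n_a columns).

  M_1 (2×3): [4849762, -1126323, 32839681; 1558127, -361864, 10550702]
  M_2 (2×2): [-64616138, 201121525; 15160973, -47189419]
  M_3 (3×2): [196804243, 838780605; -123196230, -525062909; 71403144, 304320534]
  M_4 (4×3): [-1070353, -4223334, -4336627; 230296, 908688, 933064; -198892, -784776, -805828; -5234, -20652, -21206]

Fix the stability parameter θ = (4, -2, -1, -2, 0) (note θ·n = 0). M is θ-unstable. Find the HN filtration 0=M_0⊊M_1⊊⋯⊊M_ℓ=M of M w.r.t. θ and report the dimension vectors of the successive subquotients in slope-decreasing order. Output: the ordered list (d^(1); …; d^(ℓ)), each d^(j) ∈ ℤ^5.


Interval decomposition of M: I[1,1], I[1,4], I[1,5], I[4,4], I[5,5]^3.
HN type (ℓ=4): μ^(1)=4; μ^(2)=0; μ^(3)=-1/4; μ^(4)=-2

((1, 0, 0, 0, 0); (0, 0, 0, 0, 4); (2, 2, 2, 2, 0); (0, 0, 0, 1, 0))


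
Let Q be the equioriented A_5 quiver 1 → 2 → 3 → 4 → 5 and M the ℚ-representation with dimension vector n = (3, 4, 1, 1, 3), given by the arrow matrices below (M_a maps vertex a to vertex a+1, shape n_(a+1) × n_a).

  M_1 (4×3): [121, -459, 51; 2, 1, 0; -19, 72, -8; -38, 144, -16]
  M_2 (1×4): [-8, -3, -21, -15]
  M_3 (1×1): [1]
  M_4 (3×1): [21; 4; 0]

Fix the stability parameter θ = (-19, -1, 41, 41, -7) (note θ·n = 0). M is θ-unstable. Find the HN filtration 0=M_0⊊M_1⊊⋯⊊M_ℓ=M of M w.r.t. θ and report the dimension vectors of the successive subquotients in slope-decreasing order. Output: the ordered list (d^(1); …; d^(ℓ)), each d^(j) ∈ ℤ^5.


Barcode: M ≅ I[1,2]^2, I[1,5], I[2,2], I[5,5]^2. HN layers by μ_θ (4 steps, strictly decreasing):
  μ^(1)=25; μ^(2)=-1; μ^(3)=-7; μ^(4)=-19

((0, 0, 1, 1, 1); (0, 4, 0, 0, 0); (0, 0, 0, 0, 2); (3, 0, 0, 0, 0))


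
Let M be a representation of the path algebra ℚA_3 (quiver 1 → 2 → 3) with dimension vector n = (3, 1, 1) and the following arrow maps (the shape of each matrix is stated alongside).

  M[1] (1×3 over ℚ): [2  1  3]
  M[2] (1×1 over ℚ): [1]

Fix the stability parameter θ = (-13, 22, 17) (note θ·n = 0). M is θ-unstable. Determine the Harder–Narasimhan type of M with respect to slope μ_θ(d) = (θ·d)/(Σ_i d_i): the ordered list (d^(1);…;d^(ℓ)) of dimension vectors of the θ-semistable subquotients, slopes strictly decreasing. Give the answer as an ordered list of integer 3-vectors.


Barcode: M ≅ I[1,1]^2, I[1,3]. HN layers by μ_θ (2 steps, strictly decreasing):
  μ^(1)=39/2; μ^(2)=-13

((0, 1, 1); (3, 0, 0))


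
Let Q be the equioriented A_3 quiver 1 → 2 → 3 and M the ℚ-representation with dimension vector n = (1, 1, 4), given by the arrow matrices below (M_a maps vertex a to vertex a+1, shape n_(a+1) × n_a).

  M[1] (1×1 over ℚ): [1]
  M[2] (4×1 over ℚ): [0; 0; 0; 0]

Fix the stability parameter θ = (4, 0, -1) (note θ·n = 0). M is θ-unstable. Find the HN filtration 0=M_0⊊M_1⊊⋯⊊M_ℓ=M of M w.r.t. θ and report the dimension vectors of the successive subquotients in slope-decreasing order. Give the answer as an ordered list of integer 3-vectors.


Via rank(M_{q-1}∘⋯∘M_p): M ≅ I[1,2], I[3,3]^4.
μ_θ-semistable layers: μ^(1)=2; μ^(2)=-1

((1, 1, 0); (0, 0, 4))


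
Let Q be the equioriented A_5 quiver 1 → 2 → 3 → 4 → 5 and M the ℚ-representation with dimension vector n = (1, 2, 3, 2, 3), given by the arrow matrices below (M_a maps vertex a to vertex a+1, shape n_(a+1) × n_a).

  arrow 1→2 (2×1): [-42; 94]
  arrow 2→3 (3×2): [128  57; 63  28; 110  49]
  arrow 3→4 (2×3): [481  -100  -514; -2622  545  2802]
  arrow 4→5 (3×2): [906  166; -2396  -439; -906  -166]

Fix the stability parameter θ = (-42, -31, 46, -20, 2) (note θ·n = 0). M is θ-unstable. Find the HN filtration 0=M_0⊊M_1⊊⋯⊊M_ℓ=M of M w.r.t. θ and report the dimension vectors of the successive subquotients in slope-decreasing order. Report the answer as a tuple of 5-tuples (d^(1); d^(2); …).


Via rank(M_{q-1}∘⋯∘M_p): M ≅ I[1,5], I[2,5], I[3,3], I[5,5].
μ_θ-semistable layers: μ^(1)=46; μ^(2)=28/3; μ^(3)=2; μ^(4)=-31; μ^(5)=-42

((0, 0, 1, 0, 0); (0, 0, 2, 2, 2); (0, 0, 0, 0, 1); (0, 2, 0, 0, 0); (1, 0, 0, 0, 0))


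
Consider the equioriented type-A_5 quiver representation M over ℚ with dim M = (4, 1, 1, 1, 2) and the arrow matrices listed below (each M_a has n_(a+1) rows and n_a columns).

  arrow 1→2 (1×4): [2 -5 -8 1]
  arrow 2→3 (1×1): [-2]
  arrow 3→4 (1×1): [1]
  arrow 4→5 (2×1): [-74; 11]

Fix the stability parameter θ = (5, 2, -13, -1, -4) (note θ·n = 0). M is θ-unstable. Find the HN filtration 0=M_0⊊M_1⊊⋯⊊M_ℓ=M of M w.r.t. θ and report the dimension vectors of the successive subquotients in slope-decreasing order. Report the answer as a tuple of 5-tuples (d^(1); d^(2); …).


Barcode: M ≅ I[1,1]^3, I[1,5], I[5,5]. HN layers by μ_θ (3 steps, strictly decreasing):
  μ^(1)=5; μ^(2)=-11/5; μ^(3)=-4

((3, 0, 0, 0, 0); (1, 1, 1, 1, 1); (0, 0, 0, 0, 1))


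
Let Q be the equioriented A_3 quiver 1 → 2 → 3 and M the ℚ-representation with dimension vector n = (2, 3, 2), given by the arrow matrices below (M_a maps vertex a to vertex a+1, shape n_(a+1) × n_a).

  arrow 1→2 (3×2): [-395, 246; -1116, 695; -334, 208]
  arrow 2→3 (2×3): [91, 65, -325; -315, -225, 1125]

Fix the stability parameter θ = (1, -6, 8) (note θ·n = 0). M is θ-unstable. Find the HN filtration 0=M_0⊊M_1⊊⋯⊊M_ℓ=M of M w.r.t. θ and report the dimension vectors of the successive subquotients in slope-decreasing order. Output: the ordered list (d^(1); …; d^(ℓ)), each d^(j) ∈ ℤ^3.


Via rank(M_{q-1}∘⋯∘M_p): M ≅ I[1,2], I[1,3], I[2,2], I[3,3].
μ_θ-semistable layers: μ^(1)=8; μ^(2)=-5/2; μ^(3)=-6

((0, 0, 2); (2, 2, 0); (0, 1, 0))


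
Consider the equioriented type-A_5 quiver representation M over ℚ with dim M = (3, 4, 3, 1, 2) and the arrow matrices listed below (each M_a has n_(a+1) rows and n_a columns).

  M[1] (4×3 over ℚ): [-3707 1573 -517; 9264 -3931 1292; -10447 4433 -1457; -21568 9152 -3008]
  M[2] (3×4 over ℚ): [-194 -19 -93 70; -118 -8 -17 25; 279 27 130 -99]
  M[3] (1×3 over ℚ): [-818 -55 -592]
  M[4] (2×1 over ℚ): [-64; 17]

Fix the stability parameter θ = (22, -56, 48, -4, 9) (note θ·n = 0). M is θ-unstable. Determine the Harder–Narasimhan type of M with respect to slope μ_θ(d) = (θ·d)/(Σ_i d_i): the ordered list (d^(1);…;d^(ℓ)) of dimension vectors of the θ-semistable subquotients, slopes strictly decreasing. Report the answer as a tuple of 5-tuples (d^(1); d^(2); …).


Interval decomposition of M: I[1,1], I[1,3], I[1,5], I[2,2], I[2,3], I[5,5].
HN type (ℓ=6): μ^(1)=48; μ^(2)=22; μ^(3)=53/3; μ^(4)=9; μ^(5)=-17; μ^(6)=-56

((0, 0, 2, 0, 0); (1, 0, 0, 0, 0); (0, 0, 1, 1, 1); (0, 0, 0, 0, 1); (2, 2, 0, 0, 0); (0, 2, 0, 0, 0))


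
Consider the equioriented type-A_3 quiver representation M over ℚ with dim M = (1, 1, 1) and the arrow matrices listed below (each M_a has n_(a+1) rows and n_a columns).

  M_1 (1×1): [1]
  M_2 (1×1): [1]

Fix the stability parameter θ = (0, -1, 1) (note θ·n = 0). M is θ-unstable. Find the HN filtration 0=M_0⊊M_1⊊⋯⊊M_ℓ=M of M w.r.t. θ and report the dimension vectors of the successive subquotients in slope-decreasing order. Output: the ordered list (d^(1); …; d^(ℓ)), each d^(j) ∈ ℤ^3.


Interval decomposition of M: I[1,3].
HN type (ℓ=2): μ^(1)=1; μ^(2)=-1/2

((0, 0, 1); (1, 1, 0))


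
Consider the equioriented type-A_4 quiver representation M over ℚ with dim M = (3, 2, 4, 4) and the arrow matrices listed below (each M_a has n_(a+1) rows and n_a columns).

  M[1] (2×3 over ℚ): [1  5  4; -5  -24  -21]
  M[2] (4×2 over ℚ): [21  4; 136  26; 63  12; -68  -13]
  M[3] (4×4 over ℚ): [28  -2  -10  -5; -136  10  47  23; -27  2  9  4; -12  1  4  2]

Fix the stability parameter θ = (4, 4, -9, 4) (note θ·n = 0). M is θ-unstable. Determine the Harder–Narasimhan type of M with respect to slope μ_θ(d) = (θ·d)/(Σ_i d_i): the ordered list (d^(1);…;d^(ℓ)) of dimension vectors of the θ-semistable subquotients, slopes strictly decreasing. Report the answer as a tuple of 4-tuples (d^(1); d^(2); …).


Via rank(M_{q-1}∘⋯∘M_p): M ≅ I[1,1], I[1,4]^2, I[3,4]^2.
μ_θ-semistable layers: μ^(1)=4; μ^(2)=-1/3; μ^(3)=-9

((1, 0, 0, 4); (2, 2, 2, 0); (0, 0, 2, 0))


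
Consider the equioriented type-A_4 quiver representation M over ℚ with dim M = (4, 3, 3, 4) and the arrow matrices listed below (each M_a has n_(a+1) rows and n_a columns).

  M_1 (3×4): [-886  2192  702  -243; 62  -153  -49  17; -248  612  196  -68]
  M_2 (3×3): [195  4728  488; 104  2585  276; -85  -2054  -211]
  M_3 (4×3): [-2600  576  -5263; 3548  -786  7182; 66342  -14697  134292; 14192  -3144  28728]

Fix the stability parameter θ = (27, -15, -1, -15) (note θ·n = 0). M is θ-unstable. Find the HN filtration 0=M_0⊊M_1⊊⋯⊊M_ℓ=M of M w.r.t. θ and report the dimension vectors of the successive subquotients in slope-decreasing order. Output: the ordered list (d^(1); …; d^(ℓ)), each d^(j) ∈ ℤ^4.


Via rank(M_{q-1}∘⋯∘M_p): M ≅ I[1,1]^2, I[1,4]^2, I[2,3], I[4,4]^2.
μ_θ-semistable layers: μ^(1)=27; μ^(2)=-1; μ^(3)=-15

((2, 0, 0, 0); (2, 2, 3, 2); (0, 1, 0, 2))


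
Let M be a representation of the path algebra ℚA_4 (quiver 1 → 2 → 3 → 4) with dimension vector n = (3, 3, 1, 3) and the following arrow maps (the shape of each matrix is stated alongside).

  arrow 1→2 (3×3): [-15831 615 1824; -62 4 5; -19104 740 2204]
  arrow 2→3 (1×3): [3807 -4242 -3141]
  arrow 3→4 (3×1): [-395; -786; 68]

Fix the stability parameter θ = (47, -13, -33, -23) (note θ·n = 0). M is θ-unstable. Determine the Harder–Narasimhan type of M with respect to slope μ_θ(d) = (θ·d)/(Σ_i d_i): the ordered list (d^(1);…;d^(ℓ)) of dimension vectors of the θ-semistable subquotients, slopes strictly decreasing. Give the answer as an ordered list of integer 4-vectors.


Via rank(M_{q-1}∘⋯∘M_p): M ≅ I[1,2]^2, I[1,4], I[4,4]^2.
μ_θ-semistable layers: μ^(1)=17; μ^(2)=-11/2; μ^(3)=-23

((2, 2, 0, 0); (1, 1, 1, 1); (0, 0, 0, 2))


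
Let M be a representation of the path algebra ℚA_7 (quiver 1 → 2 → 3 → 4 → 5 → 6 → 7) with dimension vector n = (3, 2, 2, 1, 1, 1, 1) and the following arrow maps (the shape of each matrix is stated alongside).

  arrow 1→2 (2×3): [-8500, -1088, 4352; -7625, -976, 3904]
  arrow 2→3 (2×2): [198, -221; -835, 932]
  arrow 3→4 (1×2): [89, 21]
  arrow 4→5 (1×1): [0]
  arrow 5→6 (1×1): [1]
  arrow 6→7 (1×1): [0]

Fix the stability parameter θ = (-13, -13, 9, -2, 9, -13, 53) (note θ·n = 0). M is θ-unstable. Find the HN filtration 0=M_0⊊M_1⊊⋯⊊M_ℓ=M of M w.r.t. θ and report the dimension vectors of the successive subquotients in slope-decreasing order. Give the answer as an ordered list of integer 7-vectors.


Via rank(M_{q-1}∘⋯∘M_p): M ≅ I[1,1]^2, I[1,4], I[2,3], I[5,6], I[7,7].
μ_θ-semistable layers: μ^(1)=53; μ^(2)=9; μ^(3)=7/2; μ^(4)=-2; μ^(5)=-13

((0, 0, 0, 0, 0, 0, 1); (0, 0, 1, 0, 0, 0, 0); (0, 0, 1, 1, 0, 0, 0); (0, 0, 0, 0, 1, 1, 0); (3, 2, 0, 0, 0, 0, 0))


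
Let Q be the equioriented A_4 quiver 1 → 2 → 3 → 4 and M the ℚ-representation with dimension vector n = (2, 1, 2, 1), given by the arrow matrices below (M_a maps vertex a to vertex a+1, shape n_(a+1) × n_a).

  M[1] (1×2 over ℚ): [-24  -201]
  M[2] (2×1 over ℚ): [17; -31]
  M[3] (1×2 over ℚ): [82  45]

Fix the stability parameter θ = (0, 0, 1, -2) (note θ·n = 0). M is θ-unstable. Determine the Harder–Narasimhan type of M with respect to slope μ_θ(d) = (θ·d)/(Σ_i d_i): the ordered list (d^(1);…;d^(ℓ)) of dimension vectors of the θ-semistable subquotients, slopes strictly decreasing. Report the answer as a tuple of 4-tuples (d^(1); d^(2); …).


Barcode: M ≅ I[1,1], I[1,4], I[3,3]. HN layers by μ_θ (3 steps, strictly decreasing):
  μ^(1)=1; μ^(2)=0; μ^(3)=-1/4

((0, 0, 1, 0); (1, 0, 0, 0); (1, 1, 1, 1))


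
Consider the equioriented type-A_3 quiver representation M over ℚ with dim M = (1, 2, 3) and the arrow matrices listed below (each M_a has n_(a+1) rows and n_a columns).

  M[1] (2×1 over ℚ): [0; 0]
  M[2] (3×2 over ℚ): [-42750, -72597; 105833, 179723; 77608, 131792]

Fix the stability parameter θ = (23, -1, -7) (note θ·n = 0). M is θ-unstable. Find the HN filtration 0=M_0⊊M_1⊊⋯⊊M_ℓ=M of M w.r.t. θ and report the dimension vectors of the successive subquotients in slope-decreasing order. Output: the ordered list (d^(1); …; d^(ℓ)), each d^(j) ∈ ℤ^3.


Via rank(M_{q-1}∘⋯∘M_p): M ≅ I[1,1], I[2,3]^2, I[3,3].
μ_θ-semistable layers: μ^(1)=23; μ^(2)=-4; μ^(3)=-7

((1, 0, 0); (0, 2, 2); (0, 0, 1))


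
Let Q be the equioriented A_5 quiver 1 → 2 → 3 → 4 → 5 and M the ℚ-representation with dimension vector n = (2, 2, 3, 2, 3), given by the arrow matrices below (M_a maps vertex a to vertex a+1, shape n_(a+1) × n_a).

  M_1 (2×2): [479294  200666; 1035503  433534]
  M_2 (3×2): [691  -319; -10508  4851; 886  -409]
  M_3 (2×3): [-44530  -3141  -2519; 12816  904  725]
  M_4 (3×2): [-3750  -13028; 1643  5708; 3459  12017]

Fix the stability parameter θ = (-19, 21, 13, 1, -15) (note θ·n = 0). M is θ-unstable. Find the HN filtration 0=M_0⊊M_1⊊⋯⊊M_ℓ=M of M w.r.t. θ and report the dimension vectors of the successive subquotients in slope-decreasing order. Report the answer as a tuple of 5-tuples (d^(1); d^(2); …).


Interval decomposition of M: I[1,3], I[1,5], I[3,5], I[5,5].
HN type (ℓ=5): μ^(1)=17; μ^(2)=5; μ^(3)=-1/3; μ^(4)=-15; μ^(5)=-19

((0, 1, 1, 0, 0); (0, 1, 1, 1, 1); (0, 0, 1, 1, 1); (0, 0, 0, 0, 1); (2, 0, 0, 0, 0))


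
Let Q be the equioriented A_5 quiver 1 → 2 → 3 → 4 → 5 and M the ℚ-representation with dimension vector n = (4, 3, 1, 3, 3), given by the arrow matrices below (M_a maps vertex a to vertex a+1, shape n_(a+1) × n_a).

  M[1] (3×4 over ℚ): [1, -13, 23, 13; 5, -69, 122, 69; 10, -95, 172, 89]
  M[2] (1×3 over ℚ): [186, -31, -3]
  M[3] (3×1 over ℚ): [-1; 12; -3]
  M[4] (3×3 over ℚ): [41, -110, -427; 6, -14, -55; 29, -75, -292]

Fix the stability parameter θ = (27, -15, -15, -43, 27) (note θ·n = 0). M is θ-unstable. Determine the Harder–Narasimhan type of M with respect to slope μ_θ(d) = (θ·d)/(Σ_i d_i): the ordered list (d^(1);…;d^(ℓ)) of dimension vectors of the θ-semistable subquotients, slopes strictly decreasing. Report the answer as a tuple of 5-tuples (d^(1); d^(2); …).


Via rank(M_{q-1}∘⋯∘M_p): M ≅ I[1,1], I[1,2]^2, I[1,5], I[4,5]^2.
μ_θ-semistable layers: μ^(1)=27; μ^(2)=6; μ^(3)=-23/2; μ^(4)=-43

((1, 0, 0, 0, 3); (2, 2, 0, 0, 0); (1, 1, 1, 1, 0); (0, 0, 0, 2, 0))


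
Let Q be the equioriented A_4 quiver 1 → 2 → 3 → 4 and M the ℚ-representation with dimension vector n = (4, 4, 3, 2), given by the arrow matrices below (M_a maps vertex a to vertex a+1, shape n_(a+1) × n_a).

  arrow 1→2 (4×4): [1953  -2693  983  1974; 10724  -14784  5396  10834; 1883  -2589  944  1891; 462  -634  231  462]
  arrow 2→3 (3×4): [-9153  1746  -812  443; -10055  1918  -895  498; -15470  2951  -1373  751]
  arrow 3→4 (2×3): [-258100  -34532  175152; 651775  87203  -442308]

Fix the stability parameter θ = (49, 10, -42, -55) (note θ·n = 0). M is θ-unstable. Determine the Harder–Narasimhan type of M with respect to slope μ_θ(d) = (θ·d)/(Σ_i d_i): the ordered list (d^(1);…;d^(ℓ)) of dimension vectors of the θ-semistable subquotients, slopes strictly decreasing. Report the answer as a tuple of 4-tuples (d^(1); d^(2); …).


Interval decomposition of M: I[1,1], I[1,3]^2, I[1,4], I[2,2], I[4,4].
HN type (ℓ=5): μ^(1)=49; μ^(2)=10; μ^(3)=17/3; μ^(4)=-19/2; μ^(5)=-55

((1, 0, 0, 0); (0, 1, 0, 0); (2, 2, 2, 0); (1, 1, 1, 1); (0, 0, 0, 1))


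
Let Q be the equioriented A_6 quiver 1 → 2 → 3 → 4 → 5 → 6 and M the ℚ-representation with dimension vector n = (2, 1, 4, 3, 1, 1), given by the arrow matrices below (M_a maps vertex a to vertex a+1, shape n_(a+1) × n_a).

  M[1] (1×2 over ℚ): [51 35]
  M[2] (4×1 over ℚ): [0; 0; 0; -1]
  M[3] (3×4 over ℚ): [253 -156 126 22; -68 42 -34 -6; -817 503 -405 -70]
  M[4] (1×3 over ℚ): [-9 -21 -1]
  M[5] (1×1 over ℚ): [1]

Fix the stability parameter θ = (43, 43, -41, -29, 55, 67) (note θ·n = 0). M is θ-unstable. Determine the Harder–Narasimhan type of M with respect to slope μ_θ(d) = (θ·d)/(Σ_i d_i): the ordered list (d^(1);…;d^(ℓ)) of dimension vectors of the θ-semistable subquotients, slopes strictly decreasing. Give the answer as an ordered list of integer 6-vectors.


Barcode: M ≅ I[1,1], I[1,6], I[3,3], I[3,4]^2. HN layers by μ_θ (6 steps, strictly decreasing):
  μ^(1)=67; μ^(2)=55; μ^(3)=43; μ^(4)=4; μ^(5)=-29; μ^(6)=-41

((0, 0, 0, 0, 0, 1); (0, 0, 0, 0, 1, 0); (1, 0, 0, 0, 0, 0); (1, 1, 1, 1, 0, 0); (0, 0, 0, 2, 0, 0); (0, 0, 3, 0, 0, 0))


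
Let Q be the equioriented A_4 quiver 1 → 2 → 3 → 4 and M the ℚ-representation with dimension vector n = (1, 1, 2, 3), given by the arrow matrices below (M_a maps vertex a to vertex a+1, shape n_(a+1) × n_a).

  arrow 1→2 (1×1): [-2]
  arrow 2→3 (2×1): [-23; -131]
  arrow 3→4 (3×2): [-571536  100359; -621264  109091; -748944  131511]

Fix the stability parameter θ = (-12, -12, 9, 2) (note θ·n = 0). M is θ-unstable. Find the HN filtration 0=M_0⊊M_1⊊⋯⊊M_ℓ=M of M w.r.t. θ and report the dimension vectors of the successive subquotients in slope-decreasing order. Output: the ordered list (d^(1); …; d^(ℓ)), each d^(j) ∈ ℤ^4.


Interval decomposition of M: I[1,4], I[3,3], I[4,4]^2.
HN type (ℓ=4): μ^(1)=9; μ^(2)=11/2; μ^(3)=2; μ^(4)=-12

((0, 0, 1, 0); (0, 0, 1, 1); (0, 0, 0, 2); (1, 1, 0, 0))


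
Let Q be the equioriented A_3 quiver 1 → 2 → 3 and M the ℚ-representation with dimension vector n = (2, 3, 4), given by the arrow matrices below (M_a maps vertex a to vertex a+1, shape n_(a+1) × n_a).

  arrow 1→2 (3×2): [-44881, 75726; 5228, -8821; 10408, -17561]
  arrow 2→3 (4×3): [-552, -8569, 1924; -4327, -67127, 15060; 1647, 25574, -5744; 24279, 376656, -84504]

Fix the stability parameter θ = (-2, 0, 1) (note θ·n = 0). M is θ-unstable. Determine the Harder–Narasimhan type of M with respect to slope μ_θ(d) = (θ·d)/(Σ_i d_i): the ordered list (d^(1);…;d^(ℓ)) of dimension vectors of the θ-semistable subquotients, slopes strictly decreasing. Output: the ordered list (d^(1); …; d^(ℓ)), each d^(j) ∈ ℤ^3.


Interval decomposition of M: I[1,3]^2, I[2,2], I[3,3]^2.
HN type (ℓ=3): μ^(1)=1; μ^(2)=0; μ^(3)=-2

((0, 0, 4); (0, 3, 0); (2, 0, 0))


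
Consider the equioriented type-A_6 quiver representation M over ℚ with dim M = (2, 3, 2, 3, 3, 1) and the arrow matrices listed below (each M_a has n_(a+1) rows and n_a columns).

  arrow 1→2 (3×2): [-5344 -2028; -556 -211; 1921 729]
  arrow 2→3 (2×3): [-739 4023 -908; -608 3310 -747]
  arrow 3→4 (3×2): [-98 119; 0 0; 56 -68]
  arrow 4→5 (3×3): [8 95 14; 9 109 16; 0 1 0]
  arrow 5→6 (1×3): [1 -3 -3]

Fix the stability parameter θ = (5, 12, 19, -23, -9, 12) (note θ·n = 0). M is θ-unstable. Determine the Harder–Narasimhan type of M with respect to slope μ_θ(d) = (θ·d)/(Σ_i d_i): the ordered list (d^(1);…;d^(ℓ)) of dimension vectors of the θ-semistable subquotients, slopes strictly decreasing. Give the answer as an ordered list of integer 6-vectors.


Via rank(M_{q-1}∘⋯∘M_p): M ≅ I[1,3], I[1,6], I[2,2], I[4,5]^2.
μ_θ-semistable layers: μ^(1)=19; μ^(2)=12; μ^(3)=5; μ^(4)=4/5; μ^(5)=-9; μ^(6)=-23

((0, 0, 1, 0, 0, 0); (0, 2, 0, 0, 0, 1); (1, 0, 0, 0, 0, 0); (1, 1, 1, 1, 1, 0); (0, 0, 0, 0, 2, 0); (0, 0, 0, 2, 0, 0))


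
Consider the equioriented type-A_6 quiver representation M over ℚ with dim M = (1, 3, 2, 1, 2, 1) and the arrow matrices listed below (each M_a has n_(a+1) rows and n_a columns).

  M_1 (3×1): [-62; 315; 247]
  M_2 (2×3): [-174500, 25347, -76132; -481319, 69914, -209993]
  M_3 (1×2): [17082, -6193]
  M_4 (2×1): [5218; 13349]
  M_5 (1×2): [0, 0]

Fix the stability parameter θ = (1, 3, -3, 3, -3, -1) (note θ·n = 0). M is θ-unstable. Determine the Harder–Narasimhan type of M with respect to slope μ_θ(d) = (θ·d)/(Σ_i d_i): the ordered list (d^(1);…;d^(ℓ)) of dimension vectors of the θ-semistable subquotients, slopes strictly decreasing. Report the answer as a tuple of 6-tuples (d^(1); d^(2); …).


Interval decomposition of M: I[1,5], I[2,2], I[2,3], I[5,5], I[6,6].
HN type (ℓ=5): μ^(1)=3; μ^(2)=1/5; μ^(3)=0; μ^(4)=-1; μ^(5)=-3

((0, 1, 0, 0, 0, 0); (1, 1, 1, 1, 1, 0); (0, 1, 1, 0, 0, 0); (0, 0, 0, 0, 0, 1); (0, 0, 0, 0, 1, 0))


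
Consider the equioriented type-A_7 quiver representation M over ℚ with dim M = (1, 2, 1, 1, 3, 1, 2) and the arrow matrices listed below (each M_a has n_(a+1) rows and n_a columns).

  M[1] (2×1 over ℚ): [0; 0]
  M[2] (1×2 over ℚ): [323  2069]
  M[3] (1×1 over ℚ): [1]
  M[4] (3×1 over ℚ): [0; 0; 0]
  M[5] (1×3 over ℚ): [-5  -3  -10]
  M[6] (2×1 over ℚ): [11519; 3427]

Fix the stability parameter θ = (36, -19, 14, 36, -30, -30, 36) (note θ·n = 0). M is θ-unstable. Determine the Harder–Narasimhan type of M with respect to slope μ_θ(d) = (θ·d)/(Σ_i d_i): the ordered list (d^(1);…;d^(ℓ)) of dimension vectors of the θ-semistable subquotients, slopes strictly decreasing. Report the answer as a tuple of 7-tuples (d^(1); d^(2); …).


Barcode: M ≅ I[1,1], I[2,2], I[2,4], I[5,5]^2, I[5,7], I[7,7]. HN layers by μ_θ (4 steps, strictly decreasing):
  μ^(1)=36; μ^(2)=14; μ^(3)=-19; μ^(4)=-30

((1, 0, 0, 1, 0, 0, 2); (0, 0, 1, 0, 0, 0, 0); (0, 2, 0, 0, 0, 0, 0); (0, 0, 0, 0, 3, 1, 0))


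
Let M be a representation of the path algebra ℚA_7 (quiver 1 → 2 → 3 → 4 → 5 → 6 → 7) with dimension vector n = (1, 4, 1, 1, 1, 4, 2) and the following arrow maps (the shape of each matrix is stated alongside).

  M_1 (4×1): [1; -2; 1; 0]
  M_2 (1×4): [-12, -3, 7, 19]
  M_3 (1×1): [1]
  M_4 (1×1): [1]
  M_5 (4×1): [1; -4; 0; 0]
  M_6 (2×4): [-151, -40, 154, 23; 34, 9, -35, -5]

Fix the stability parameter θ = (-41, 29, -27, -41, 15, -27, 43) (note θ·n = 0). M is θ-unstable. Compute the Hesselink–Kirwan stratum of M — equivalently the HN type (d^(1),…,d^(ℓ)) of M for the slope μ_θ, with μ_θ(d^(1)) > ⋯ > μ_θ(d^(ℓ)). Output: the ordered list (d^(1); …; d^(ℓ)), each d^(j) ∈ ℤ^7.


Via rank(M_{q-1}∘⋯∘M_p): M ≅ I[1,7], I[2,2]^3, I[6,6]^2, I[6,7].
μ_θ-semistable layers: μ^(1)=43; μ^(2)=29; μ^(3)=-6; μ^(4)=-13; μ^(5)=-27; μ^(6)=-41

((0, 0, 0, 0, 0, 0, 2); (0, 3, 0, 0, 0, 0, 0); (0, 0, 0, 0, 1, 1, 0); (0, 1, 1, 1, 0, 0, 0); (0, 0, 0, 0, 0, 3, 0); (1, 0, 0, 0, 0, 0, 0))


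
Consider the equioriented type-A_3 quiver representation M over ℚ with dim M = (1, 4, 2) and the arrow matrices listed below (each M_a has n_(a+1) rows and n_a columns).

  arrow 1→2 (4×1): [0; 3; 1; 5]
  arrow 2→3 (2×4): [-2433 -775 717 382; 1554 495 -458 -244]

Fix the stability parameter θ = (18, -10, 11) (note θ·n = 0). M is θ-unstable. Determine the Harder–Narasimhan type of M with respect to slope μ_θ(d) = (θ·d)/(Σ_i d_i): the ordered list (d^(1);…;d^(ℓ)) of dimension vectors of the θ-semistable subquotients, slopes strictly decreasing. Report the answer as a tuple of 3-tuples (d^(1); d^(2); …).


Via rank(M_{q-1}∘⋯∘M_p): M ≅ I[1,3], I[2,2]^2, I[2,3].
μ_θ-semistable layers: μ^(1)=11; μ^(2)=4; μ^(3)=-10

((0, 0, 2); (1, 1, 0); (0, 3, 0))


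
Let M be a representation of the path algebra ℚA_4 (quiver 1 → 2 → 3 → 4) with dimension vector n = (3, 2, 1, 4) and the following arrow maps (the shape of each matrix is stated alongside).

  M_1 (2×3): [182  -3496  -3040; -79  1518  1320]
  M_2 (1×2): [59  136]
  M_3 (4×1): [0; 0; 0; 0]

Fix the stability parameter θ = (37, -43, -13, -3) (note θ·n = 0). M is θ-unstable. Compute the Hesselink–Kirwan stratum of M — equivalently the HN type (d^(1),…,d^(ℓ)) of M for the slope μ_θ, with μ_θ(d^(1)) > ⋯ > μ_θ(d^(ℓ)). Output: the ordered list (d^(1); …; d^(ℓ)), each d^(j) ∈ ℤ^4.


Barcode: M ≅ I[1,1], I[1,2], I[1,3], I[4,4]^4. HN layers by μ_θ (3 steps, strictly decreasing):
  μ^(1)=37; μ^(2)=-3; μ^(3)=-19/3

((1, 0, 0, 0); (1, 1, 0, 4); (1, 1, 1, 0))


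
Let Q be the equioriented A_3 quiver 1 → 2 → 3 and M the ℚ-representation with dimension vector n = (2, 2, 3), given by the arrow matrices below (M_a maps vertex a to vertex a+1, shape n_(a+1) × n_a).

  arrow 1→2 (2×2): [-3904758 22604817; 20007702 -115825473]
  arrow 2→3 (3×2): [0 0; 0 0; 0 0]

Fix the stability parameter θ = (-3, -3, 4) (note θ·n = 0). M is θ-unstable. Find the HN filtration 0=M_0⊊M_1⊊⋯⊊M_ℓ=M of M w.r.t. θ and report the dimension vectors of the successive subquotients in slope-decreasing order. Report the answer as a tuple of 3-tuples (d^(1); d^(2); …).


Via rank(M_{q-1}∘⋯∘M_p): M ≅ I[1,1], I[1,2], I[2,2], I[3,3]^3.
μ_θ-semistable layers: μ^(1)=4; μ^(2)=-3

((0, 0, 3); (2, 2, 0))


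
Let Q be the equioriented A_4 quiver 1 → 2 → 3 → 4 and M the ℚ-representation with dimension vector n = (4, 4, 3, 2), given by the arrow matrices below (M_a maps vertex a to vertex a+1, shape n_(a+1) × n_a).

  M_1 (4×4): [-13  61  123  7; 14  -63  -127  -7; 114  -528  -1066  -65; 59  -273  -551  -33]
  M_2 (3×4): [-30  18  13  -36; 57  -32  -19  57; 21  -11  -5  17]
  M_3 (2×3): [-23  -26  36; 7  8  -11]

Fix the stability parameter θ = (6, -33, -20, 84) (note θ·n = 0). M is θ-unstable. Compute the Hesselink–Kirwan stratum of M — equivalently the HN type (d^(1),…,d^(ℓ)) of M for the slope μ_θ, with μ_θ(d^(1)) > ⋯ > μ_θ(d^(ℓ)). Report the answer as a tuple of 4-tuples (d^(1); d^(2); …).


Via rank(M_{q-1}∘⋯∘M_p): M ≅ I[1,1], I[1,2], I[1,4]^2, I[2,3].
μ_θ-semistable layers: μ^(1)=84; μ^(2)=6; μ^(3)=-27/2; μ^(4)=-47/3; μ^(5)=-20; μ^(6)=-33

((0, 0, 0, 2); (1, 0, 0, 0); (1, 1, 0, 0); (2, 2, 2, 0); (0, 0, 1, 0); (0, 1, 0, 0))


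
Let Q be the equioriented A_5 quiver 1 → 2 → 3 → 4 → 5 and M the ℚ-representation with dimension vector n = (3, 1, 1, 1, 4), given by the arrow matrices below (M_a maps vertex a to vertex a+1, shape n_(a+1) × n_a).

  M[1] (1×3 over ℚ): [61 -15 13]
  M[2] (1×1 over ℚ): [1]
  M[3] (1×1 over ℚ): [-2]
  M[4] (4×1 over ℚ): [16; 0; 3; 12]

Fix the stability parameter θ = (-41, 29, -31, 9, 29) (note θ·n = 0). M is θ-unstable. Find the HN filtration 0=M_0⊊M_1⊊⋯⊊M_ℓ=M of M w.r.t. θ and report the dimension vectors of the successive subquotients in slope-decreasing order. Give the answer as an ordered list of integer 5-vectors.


Interval decomposition of M: I[1,1]^2, I[1,5], I[5,5]^3.
HN type (ℓ=4): μ^(1)=29; μ^(2)=9; μ^(3)=-1; μ^(4)=-41

((0, 0, 0, 0, 4); (0, 0, 0, 1, 0); (0, 1, 1, 0, 0); (3, 0, 0, 0, 0))


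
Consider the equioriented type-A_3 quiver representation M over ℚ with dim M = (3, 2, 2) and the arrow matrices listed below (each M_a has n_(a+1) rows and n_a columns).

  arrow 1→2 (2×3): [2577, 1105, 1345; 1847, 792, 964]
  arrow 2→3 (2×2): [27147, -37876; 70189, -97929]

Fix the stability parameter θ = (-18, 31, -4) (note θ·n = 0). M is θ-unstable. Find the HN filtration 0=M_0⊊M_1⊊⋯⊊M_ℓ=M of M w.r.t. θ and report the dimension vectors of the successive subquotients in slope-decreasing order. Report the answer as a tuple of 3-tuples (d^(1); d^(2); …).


Interval decomposition of M: I[1,1], I[1,3]^2.
HN type (ℓ=2): μ^(1)=27/2; μ^(2)=-18

((0, 2, 2); (3, 0, 0))


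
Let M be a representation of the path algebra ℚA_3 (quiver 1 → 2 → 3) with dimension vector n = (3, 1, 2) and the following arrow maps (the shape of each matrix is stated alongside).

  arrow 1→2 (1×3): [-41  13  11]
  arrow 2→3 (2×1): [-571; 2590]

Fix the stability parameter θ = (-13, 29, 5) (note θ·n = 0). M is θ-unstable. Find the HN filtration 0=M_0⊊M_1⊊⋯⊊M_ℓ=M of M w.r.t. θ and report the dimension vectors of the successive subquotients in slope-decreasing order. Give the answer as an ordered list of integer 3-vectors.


Via rank(M_{q-1}∘⋯∘M_p): M ≅ I[1,1]^2, I[1,3], I[3,3].
μ_θ-semistable layers: μ^(1)=17; μ^(2)=5; μ^(3)=-13

((0, 1, 1); (0, 0, 1); (3, 0, 0))


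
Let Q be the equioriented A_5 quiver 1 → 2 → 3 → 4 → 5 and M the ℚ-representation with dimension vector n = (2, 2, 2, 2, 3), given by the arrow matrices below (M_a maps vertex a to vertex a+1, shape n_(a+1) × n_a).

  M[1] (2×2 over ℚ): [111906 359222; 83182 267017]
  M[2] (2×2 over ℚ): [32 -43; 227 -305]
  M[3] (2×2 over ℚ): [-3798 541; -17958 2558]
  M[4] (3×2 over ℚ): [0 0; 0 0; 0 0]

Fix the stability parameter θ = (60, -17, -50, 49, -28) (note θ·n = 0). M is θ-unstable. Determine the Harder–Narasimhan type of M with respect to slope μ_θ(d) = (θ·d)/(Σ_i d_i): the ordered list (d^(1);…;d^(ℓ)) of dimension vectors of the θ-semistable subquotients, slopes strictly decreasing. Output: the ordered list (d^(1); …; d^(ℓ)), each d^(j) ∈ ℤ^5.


Barcode: M ≅ I[1,4]^2, I[5,5]^3. HN layers by μ_θ (3 steps, strictly decreasing):
  μ^(1)=49; μ^(2)=-7/3; μ^(3)=-28

((0, 0, 0, 2, 0); (2, 2, 2, 0, 0); (0, 0, 0, 0, 3))


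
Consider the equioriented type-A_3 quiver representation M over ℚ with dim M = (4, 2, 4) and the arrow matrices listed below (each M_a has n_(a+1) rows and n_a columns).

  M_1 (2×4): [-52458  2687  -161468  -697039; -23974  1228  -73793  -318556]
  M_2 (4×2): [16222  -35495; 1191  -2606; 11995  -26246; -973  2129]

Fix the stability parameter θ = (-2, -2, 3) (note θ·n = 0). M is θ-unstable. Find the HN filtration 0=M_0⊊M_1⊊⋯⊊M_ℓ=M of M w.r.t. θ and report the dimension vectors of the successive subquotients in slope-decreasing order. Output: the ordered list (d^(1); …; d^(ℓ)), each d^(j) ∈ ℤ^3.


Interval decomposition of M: I[1,1]^2, I[1,3]^2, I[3,3]^2.
HN type (ℓ=2): μ^(1)=3; μ^(2)=-2

((0, 0, 4); (4, 2, 0))


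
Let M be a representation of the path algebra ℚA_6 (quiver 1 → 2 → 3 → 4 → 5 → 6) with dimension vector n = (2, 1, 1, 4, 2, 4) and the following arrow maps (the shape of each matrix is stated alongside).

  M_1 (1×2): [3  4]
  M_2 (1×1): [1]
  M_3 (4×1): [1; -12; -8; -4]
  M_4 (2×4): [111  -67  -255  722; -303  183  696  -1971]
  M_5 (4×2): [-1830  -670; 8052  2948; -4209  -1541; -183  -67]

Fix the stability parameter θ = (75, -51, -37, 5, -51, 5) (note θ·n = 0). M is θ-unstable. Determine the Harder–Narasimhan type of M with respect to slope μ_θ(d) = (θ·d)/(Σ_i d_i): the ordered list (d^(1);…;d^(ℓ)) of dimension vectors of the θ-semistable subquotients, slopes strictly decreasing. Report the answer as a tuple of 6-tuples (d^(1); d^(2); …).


Barcode: M ≅ I[1,1], I[1,5], I[4,4]^2, I[4,6], I[6,6]^3. HN layers by μ_θ (4 steps, strictly decreasing):
  μ^(1)=75; μ^(2)=5; μ^(3)=-59/5; μ^(4)=-23

((1, 0, 0, 0, 0, 0); (0, 0, 0, 2, 0, 4); (1, 1, 1, 1, 1, 0); (0, 0, 0, 1, 1, 0))


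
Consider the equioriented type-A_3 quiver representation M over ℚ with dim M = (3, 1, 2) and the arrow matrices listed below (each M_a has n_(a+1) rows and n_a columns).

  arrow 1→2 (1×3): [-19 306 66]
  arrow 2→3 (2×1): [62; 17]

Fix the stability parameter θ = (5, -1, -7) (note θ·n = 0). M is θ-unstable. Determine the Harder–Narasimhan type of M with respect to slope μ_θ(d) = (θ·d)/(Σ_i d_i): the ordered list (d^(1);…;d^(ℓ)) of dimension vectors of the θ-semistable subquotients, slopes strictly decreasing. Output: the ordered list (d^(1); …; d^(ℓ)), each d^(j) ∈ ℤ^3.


Interval decomposition of M: I[1,1]^2, I[1,3], I[3,3].
HN type (ℓ=3): μ^(1)=5; μ^(2)=-1; μ^(3)=-7

((2, 0, 0); (1, 1, 1); (0, 0, 1))


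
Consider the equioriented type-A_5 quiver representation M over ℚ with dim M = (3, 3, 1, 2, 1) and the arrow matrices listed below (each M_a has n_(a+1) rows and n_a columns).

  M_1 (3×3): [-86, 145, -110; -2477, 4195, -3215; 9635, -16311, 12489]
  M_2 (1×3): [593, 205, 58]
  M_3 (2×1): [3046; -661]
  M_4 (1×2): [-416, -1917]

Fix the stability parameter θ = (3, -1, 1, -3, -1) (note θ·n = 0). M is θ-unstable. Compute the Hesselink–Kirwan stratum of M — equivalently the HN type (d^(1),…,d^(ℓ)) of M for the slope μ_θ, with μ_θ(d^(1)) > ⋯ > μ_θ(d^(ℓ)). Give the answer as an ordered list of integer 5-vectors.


Barcode: M ≅ I[1,1], I[1,2], I[1,5], I[2,2], I[4,4]. HN layers by μ_θ (5 steps, strictly decreasing):
  μ^(1)=3; μ^(2)=1; μ^(3)=-1/5; μ^(4)=-1; μ^(5)=-3

((1, 0, 0, 0, 0); (1, 1, 0, 0, 0); (1, 1, 1, 1, 1); (0, 1, 0, 0, 0); (0, 0, 0, 1, 0))


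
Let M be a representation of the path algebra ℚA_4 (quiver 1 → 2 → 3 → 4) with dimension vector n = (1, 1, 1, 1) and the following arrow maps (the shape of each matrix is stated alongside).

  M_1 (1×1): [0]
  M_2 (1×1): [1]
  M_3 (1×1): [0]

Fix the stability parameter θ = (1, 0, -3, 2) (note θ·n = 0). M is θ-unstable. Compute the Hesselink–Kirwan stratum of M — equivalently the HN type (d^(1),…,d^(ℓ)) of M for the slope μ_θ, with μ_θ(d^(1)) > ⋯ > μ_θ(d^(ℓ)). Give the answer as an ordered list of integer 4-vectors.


Barcode: M ≅ I[1,1], I[2,3], I[4,4]. HN layers by μ_θ (3 steps, strictly decreasing):
  μ^(1)=2; μ^(2)=1; μ^(3)=-3/2

((0, 0, 0, 1); (1, 0, 0, 0); (0, 1, 1, 0))


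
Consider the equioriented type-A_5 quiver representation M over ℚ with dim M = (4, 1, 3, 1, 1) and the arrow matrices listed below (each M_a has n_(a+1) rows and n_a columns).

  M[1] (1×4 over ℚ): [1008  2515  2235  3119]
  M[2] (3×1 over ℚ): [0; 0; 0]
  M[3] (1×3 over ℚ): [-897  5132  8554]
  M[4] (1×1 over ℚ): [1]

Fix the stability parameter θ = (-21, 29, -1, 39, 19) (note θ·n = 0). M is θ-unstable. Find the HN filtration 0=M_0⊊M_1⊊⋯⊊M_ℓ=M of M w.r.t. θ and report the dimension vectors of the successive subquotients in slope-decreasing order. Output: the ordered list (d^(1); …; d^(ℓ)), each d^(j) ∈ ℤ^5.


Interval decomposition of M: I[1,1]^3, I[1,2], I[3,3]^2, I[3,5].
HN type (ℓ=3): μ^(1)=29; μ^(2)=-1; μ^(3)=-21

((0, 1, 0, 1, 1); (0, 0, 3, 0, 0); (4, 0, 0, 0, 0))


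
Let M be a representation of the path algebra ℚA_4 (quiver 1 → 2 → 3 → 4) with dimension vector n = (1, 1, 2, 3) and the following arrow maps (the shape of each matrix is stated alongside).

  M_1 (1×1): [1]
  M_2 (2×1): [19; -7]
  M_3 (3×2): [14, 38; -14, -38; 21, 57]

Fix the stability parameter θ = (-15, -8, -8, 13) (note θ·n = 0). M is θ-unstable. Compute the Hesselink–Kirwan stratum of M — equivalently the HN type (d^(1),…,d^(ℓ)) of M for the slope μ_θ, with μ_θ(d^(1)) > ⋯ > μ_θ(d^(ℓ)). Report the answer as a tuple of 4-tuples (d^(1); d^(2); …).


Via rank(M_{q-1}∘⋯∘M_p): M ≅ I[1,3], I[3,4], I[4,4]^2.
μ_θ-semistable layers: μ^(1)=13; μ^(2)=-8; μ^(3)=-15

((0, 0, 0, 3); (0, 1, 2, 0); (1, 0, 0, 0))


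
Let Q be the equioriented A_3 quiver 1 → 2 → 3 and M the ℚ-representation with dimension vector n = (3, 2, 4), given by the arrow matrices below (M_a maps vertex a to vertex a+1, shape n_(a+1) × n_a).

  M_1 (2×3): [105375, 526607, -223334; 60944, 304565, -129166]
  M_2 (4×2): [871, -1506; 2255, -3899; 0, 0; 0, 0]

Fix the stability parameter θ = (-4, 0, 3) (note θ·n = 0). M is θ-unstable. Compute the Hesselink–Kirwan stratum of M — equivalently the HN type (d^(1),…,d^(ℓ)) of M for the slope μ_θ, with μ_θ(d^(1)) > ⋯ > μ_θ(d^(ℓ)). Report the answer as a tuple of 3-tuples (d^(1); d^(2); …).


Barcode: M ≅ I[1,1], I[1,3]^2, I[3,3]^2. HN layers by μ_θ (3 steps, strictly decreasing):
  μ^(1)=3; μ^(2)=0; μ^(3)=-4

((0, 0, 4); (0, 2, 0); (3, 0, 0))


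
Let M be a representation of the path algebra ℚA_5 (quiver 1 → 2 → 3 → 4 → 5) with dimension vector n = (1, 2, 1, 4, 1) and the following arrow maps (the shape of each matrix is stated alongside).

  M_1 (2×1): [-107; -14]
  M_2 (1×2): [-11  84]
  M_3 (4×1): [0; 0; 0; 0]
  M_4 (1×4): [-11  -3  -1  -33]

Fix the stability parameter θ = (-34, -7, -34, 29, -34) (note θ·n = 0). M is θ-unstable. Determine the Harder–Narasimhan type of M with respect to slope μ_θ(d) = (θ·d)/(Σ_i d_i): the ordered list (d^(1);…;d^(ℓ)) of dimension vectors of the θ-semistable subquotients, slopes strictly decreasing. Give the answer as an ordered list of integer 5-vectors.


Barcode: M ≅ I[1,3], I[2,2], I[4,4]^3, I[4,5]. HN layers by μ_θ (5 steps, strictly decreasing):
  μ^(1)=29; μ^(2)=-5/2; μ^(3)=-7; μ^(4)=-41/2; μ^(5)=-34

((0, 0, 0, 3, 0); (0, 0, 0, 1, 1); (0, 1, 0, 0, 0); (0, 1, 1, 0, 0); (1, 0, 0, 0, 0))


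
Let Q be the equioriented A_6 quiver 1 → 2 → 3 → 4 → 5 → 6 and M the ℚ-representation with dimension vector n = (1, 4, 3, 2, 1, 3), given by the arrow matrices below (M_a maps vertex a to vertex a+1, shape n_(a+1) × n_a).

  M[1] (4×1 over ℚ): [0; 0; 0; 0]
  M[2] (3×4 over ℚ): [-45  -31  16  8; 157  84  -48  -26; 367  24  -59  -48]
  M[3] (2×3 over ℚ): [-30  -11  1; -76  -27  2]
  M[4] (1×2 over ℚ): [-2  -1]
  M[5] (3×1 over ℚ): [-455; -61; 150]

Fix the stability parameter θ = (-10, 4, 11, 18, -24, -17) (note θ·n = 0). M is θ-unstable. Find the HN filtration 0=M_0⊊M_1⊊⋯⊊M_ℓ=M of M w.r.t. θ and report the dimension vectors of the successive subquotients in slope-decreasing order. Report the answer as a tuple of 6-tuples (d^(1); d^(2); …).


Interval decomposition of M: I[1,1], I[2,2], I[2,3], I[2,4], I[2,6], I[6,6]^2.
HN type (ℓ=6): μ^(1)=18; μ^(2)=11; μ^(3)=4; μ^(4)=-8/5; μ^(5)=-10; μ^(6)=-17

((0, 0, 0, 1, 0, 0); (0, 0, 2, 0, 0, 0); (0, 3, 0, 0, 0, 0); (0, 1, 1, 1, 1, 1); (1, 0, 0, 0, 0, 0); (0, 0, 0, 0, 0, 2))


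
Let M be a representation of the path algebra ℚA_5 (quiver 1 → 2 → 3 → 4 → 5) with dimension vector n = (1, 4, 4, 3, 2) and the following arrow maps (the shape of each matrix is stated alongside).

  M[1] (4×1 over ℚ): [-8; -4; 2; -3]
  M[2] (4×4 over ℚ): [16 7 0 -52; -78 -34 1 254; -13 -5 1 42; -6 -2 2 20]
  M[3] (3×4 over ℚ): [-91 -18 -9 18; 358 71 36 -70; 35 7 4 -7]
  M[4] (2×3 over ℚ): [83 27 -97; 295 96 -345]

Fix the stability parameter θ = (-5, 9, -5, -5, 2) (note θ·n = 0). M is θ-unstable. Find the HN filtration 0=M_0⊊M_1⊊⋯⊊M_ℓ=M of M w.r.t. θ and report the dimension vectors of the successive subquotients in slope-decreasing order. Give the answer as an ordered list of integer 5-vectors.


Interval decomposition of M: I[1,2], I[2,4], I[2,5]^2, I[3,3].
HN type (ℓ=4): μ^(1)=9; μ^(2)=2; μ^(3)=-1/3; μ^(4)=-5

((0, 1, 0, 0, 0); (0, 0, 0, 0, 2); (0, 3, 3, 3, 0); (1, 0, 1, 0, 0))


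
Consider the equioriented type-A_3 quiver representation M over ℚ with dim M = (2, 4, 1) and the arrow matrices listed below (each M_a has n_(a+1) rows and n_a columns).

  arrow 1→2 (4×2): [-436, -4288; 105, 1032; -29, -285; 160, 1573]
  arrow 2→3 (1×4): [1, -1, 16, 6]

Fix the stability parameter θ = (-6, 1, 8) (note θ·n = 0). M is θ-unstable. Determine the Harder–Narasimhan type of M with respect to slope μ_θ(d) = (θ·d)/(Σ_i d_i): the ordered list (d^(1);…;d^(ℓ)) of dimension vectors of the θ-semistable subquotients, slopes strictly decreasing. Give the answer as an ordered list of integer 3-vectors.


Via rank(M_{q-1}∘⋯∘M_p): M ≅ I[1,2], I[1,3], I[2,2]^2.
μ_θ-semistable layers: μ^(1)=8; μ^(2)=1; μ^(3)=-6

((0, 0, 1); (0, 4, 0); (2, 0, 0))


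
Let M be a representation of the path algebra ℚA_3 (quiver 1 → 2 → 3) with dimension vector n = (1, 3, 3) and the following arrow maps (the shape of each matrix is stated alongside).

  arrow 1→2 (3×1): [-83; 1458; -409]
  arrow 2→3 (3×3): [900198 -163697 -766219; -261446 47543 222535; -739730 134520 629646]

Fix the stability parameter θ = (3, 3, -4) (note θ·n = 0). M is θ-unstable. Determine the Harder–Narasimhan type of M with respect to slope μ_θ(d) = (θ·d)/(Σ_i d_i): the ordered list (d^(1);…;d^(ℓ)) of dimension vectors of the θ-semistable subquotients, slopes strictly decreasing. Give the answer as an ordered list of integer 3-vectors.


Barcode: M ≅ I[1,3], I[2,3]^2. HN layers by μ_θ (2 steps, strictly decreasing):
  μ^(1)=2/3; μ^(2)=-1/2

((1, 1, 1); (0, 2, 2))
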